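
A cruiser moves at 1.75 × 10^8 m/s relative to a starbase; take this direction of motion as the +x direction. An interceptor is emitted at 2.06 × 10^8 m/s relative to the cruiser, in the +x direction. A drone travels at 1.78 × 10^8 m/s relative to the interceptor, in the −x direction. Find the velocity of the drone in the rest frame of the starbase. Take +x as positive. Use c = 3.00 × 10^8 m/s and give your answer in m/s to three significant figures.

+2.04 × 10^8 m/s

Apply u = (u' + v)/(1 + u'v/c²) successively, working outward toward the starbase.
(Dividing each given speed by c = 3.00 × 10^8 m/s to work in units of c.)
Start: velocity of the cruiser relative to the starbase = 0.5833c.
Compose with the interceptor (u' = 0.687 in the cruiser frame): u_1 = (0.687 + 0.583) / (1 + 0.687·0.583) = 1.2700/1.4006 = 0.9068.
Compose with the drone (u' = -0.593 in the interceptor frame): u_2 = (-0.593 + 0.907) / (1 + (-0.593)·0.907) = 0.3134/0.4620 = 0.6785.
So u = 0.6785 × 3.00 × 10^8 m/s.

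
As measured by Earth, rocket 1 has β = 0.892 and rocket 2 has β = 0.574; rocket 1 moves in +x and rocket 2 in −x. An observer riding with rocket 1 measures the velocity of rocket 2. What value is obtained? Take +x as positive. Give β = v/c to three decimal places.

β_A = 0.892, β_B = -0.574.
Transform to A's frame with the inverse velocity-addition law: u' = (u − v)/(1 − uv/c²), taking u = β_B and v = β_A.
u' = (-0.574 − 0.892) / (1 − (0.892)(-0.574)) = -1.4660/1.5120 = -0.9696.

β = -0.970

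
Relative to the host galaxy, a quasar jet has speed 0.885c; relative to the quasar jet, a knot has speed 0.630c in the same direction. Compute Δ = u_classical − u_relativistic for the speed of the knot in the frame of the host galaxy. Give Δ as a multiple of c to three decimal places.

Galilean: u_cl = 0.630 + 0.885 = 1.5150.
Relativistic: u_rel = (0.630 + 0.885) / (1 + 0.630·0.885) = 1.5150/1.5575 = 0.9727.
Δ = 1.5150 − 0.9727 = 0.5423.
(The classical prediction exceeds c; the relativistic result does not.)

Δ = 0.542c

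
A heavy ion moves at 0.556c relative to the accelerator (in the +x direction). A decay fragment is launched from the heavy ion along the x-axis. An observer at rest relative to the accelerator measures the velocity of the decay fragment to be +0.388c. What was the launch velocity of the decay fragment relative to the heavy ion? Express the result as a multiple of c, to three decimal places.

Invert the composition law: u' = (u − v)/(1 − uv/c²).
u' = (0.388 − 0.556) / (1 − (0.388)(0.556)) = -0.1680/0.7843 = -0.2142.

-0.214c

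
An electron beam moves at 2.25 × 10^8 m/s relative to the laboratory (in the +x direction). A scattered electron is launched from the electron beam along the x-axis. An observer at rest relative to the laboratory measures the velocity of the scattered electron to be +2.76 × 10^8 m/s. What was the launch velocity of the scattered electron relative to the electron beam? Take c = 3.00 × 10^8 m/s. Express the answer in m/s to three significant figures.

+1.65 × 10^8 m/s

v = 0.750c, u = 0.920c.
Invert the composition law: u' = (u − v)/(1 − uv/c²).
u' = (0.920 − 0.750) / (1 − (0.920)(0.750)) = 0.1700/0.3100 = 0.5484.
u' = 0.5484 × 3.00 × 10^8 m/s.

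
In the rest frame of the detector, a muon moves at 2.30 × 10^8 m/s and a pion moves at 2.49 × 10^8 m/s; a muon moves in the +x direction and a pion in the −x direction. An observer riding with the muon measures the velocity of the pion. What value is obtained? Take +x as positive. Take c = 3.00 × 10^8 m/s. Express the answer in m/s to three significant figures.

β_A = 0.767, β_B = -0.830 (dividing each by c = 3.00 × 10^8 m/s).
Transform to A's frame with the inverse velocity-addition law: u' = (u − v)/(1 − uv/c²), taking u = β_B and v = β_A.
u' = (-0.830 − 0.767) / (1 − (0.767)(-0.830)) = -1.5967/1.6363 = -0.9758.
u' = -0.9758 × 3.00 × 10^8 m/s.

-2.93 × 10^8 m/s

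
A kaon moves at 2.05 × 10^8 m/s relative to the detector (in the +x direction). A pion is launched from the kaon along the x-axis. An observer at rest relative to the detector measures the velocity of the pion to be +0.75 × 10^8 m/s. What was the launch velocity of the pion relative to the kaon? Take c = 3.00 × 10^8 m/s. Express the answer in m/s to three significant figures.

v = 0.683c, u = 0.250c.
Invert the composition law: u' = (u − v)/(1 − uv/c²).
u' = (0.250 − 0.683) / (1 − (0.250)(0.683)) = -0.4333/0.8292 = -0.5226.
u' = -0.5226 × 3.00 × 10^8 m/s.

-1.57 × 10^8 m/s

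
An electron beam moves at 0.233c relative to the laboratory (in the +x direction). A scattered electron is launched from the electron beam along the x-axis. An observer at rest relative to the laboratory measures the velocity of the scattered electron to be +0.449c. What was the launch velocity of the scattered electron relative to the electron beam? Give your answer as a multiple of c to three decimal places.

Invert the composition law: u' = (u − v)/(1 − uv/c²).
u' = (0.449 − 0.233) / (1 − (0.449)(0.233)) = 0.2160/0.8954 = 0.2412.

+0.241c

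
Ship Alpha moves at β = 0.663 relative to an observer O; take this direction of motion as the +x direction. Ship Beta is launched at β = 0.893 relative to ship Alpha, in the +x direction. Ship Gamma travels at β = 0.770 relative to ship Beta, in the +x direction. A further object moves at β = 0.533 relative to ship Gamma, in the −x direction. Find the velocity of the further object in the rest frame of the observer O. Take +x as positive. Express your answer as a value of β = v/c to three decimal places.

β = +0.990

Apply u = (u' + v)/(1 + u'v/c²) successively, working outward toward the observer O.
Start: velocity of ship Alpha relative to the observer O = 0.6630c.
Compose with ship Beta (u' = 0.893 in ship Alpha frame): u_1 = (0.893 + 0.663) / (1 + 0.893·0.663) = 1.5560/1.5921 = 0.9774.
Compose with ship Gamma (u' = 0.770 in ship Beta frame): u_2 = (0.770 + 0.977) / (1 + 0.770·0.977) = 1.7474/1.7526 = 0.9970.
Compose with the further object (u' = -0.533 in ship Gamma frame): u_3 = (-0.533 + 0.997) / (1 + (-0.533)·0.997) = 0.4640/0.4686 = 0.9903.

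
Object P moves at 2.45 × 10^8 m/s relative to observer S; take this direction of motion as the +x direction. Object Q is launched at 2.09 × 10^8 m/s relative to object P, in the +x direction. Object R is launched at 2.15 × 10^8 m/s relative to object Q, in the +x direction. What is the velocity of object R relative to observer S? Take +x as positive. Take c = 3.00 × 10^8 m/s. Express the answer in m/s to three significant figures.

2.98 × 10^8 m/s

Apply u = (u' + v)/(1 + u'v/c²) successively, working outward toward observer S.
(Dividing each given speed by c = 3.00 × 10^8 m/s to work in units of c.)
Start: velocity of object P relative to observer S = 0.8167c.
Compose with object Q (u' = 0.697 in object P frame): u_1 = (0.697 + 0.817) / (1 + 0.697·0.817) = 1.5133/1.5689 = 0.9646.
Compose with object R (u' = 0.717 in object Q frame): u_2 = (0.717 + 0.965) / (1 + 0.717·0.965) = 1.6812/1.6913 = 0.9941.
So u = 0.9941 × 3.00 × 10^8 m/s.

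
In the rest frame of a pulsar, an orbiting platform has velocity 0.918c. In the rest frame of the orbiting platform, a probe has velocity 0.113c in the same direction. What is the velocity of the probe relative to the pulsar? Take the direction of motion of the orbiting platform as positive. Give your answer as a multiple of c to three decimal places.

0.934c

With v = 0.918 and u' = 0.113 (in units of c),
u = (u' + v)/(1 + u'v/c²):
u = (0.113 + 0.918) / (1 + 0.113·0.918) = 1.0310/1.1037 = 0.9341
(Galilean addition would give +1.031c, exceeding c.)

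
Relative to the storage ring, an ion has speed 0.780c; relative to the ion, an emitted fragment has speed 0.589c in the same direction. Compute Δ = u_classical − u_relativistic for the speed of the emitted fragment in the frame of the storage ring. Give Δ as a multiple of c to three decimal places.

Δ = 0.431c

Galilean: u_cl = 0.589 + 0.780 = 1.3690.
Relativistic: u_rel = (0.589 + 0.780) / (1 + 0.589·0.780) = 1.3690/1.4594 = 0.9380.
Δ = 1.3690 − 0.9380 = 0.4310.
(The classical prediction exceeds c; the relativistic result does not.)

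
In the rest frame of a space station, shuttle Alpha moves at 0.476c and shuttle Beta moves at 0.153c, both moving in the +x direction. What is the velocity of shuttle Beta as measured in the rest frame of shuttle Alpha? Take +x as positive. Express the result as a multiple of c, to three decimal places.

-0.348c

β_A = 0.476, β_B = 0.153.
Transform to A's frame with the inverse velocity-addition law: u' = (u − v)/(1 − uv/c²), taking u = β_B and v = β_A.
u' = (0.153 − 0.476) / (1 − (0.476)(0.153)) = -0.3230/0.9272 = -0.3484.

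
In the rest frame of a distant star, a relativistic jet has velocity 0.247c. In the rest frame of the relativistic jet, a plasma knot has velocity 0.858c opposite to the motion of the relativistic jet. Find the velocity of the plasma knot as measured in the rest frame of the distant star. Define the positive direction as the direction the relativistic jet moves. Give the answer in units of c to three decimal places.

-0.775c

With v = 0.247 and u' = -0.858 (in units of c),
u = (u' + v)/(1 + u'v/c²):
u = (-0.858 + 0.247) / (1 + (-0.858)·0.247) = -0.6110/0.7881 = -0.7753
(Galilean addition would give -0.611c.)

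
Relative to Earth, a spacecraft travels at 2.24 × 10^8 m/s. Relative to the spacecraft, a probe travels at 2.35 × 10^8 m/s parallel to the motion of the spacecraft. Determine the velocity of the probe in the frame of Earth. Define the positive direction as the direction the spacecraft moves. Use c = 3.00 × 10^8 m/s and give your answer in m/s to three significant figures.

2.90 × 10^8 m/s

In units of c (dividing by 3.00 × 10^8 m/s): v = 0.747, u' = 0.783.
u = (u' + v)/(1 + u'v/c²):
u = (0.783 + 0.747) / (1 + 0.783·0.747) = 1.5300/1.5849 = 0.9654
Converting back: u = 0.9654 × 3.00 × 10^8 m/s.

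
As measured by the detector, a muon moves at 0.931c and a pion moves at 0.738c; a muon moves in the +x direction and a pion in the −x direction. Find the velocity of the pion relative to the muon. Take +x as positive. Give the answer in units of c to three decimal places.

-0.989c

β_A = 0.931, β_B = -0.738.
Transform to A's frame with the inverse velocity-addition law: u' = (u − v)/(1 − uv/c²), taking u = β_B and v = β_A.
u' = (-0.738 − 0.931) / (1 − (0.931)(-0.738)) = -1.6690/1.6871 = -0.9893.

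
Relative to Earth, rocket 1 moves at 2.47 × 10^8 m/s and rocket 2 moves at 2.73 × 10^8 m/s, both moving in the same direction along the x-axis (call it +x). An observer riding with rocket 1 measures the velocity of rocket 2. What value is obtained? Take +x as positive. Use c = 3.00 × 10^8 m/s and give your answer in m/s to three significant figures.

β_A = 0.823, β_B = 0.910 (dividing each by c = 3.00 × 10^8 m/s).
Transform to A's frame with the inverse velocity-addition law: u' = (u − v)/(1 − uv/c²), taking u = β_B and v = β_A.
u' = (0.910 − 0.823) / (1 − (0.823)(0.910)) = 0.0867/0.2508 = 0.3456.
u' = 0.3456 × 3.00 × 10^8 m/s.

+1.04 × 10^8 m/s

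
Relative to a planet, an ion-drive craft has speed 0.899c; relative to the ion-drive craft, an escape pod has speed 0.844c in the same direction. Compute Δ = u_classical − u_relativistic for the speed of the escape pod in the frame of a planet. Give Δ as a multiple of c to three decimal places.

Δ = 0.752c

Galilean: u_cl = 0.844 + 0.899 = 1.7430.
Relativistic: u_rel = (0.844 + 0.899) / (1 + 0.844·0.899) = 1.7430/1.7588 = 0.9910.
Δ = 1.7430 − 0.9910 = 0.7520.
(The classical prediction exceeds c; the relativistic result does not.)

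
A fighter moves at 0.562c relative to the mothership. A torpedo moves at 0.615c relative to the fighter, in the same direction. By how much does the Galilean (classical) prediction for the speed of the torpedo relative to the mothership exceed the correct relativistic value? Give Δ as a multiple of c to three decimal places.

Δ = 0.302c

Galilean: u_cl = 0.615 + 0.562 = 1.1770.
Relativistic: u_rel = (0.615 + 0.562) / (1 + 0.615·0.562) = 1.1770/1.3456 = 0.8747.
Δ = 1.1770 − 0.8747 = 0.3023.
(The classical prediction exceeds c; the relativistic result does not.)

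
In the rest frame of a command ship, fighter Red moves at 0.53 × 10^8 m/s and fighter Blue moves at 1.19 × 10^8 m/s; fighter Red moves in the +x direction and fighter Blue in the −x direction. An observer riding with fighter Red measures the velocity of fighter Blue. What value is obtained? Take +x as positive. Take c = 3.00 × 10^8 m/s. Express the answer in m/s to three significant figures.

β_A = 0.177, β_B = -0.397 (dividing each by c = 3.00 × 10^8 m/s).
Transform to A's frame with the inverse velocity-addition law: u' = (u − v)/(1 − uv/c²), taking u = β_B and v = β_A.
u' = (-0.397 − 0.177) / (1 − (0.177)(-0.397)) = -0.5733/1.0701 = -0.5358.
u' = -0.5358 × 3.00 × 10^8 m/s.

-1.61 × 10^8 m/s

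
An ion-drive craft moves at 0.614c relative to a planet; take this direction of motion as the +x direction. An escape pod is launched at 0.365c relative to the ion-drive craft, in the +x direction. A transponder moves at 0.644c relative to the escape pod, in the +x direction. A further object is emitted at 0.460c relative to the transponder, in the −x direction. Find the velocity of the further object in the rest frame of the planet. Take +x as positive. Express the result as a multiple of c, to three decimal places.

Apply u = (u' + v)/(1 + u'v/c²) successively, working outward toward the planet.
Start: velocity of the ion-drive craft relative to the planet = 0.6140c.
Compose with the escape pod (u' = 0.365 in the ion-drive craft frame): u_1 = (0.365 + 0.614) / (1 + 0.365·0.614) = 0.9790/1.2241 = 0.7998.
Compose with the transponder (u' = 0.644 in the escape pod frame): u_2 = (0.644 + 0.800) / (1 + 0.644·0.800) = 1.4438/1.5150 = 0.9529.
Compose with the further object (u' = -0.460 in the transponder frame): u_3 = (-0.460 + 0.953) / (1 + (-0.460)·0.953) = 0.4929/0.5616 = 0.8777.

+0.878c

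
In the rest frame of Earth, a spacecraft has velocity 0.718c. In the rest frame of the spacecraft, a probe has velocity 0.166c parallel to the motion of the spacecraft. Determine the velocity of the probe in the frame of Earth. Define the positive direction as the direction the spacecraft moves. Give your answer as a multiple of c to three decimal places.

0.790c

With v = 0.718 and u' = 0.166 (in units of c),
u = (u' + v)/(1 + u'v/c²):
u = (0.166 + 0.718) / (1 + 0.166·0.718) = 0.8840/1.1192 = 0.7899
(Galilean addition would give +0.884c.)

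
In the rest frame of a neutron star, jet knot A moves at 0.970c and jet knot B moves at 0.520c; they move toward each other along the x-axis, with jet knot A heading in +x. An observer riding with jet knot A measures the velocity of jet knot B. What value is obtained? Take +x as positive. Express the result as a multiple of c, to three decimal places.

β_A = 0.970, β_B = -0.520.
Transform to A's frame with the inverse velocity-addition law: u' = (u − v)/(1 − uv/c²), taking u = β_B and v = β_A.
u' = (-0.520 − 0.970) / (1 − (0.970)(-0.520)) = -1.4900/1.5044 = -0.9904.

-0.990c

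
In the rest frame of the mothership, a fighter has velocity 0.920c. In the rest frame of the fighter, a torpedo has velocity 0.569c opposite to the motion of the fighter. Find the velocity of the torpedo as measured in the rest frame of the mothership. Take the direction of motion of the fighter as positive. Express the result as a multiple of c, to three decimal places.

+0.737c

With v = 0.920 and u' = -0.569 (in units of c),
u = (u' + v)/(1 + u'v/c²):
u = (-0.569 + 0.920) / (1 + (-0.569)·0.920) = 0.3510/0.4765 = 0.7366
(Galilean addition would give +0.351c.)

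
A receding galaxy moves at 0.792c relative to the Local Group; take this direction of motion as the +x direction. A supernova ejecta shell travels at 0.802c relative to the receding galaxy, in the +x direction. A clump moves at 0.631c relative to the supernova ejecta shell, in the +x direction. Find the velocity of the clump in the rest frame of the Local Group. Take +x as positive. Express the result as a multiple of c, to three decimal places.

Apply u = (u' + v)/(1 + u'v/c²) successively, working outward toward the Local Group.
Start: velocity of the receding galaxy relative to the Local Group = 0.7920c.
Compose with the supernova ejecta shell (u' = 0.802 in the receding galaxy frame): u_1 = (0.802 + 0.792) / (1 + 0.802·0.792) = 1.5940/1.6352 = 0.9748.
Compose with the clump (u' = 0.631 in the supernova ejecta shell frame): u_2 = (0.631 + 0.975) / (1 + 0.631·0.975) = 1.6058/1.6151 = 0.9942.

0.994c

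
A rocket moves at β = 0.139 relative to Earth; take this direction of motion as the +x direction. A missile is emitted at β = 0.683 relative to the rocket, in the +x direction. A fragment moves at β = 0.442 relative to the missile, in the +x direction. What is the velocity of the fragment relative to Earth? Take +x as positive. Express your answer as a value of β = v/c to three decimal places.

β = 0.896

Apply u = (u' + v)/(1 + u'v/c²) successively, working outward toward Earth.
Start: velocity of the rocket relative to Earth = 0.1390c.
Compose with the missile (u' = 0.683 in the rocket frame): u_1 = (0.683 + 0.139) / (1 + 0.683·0.139) = 0.8220/1.0949 = 0.7507.
Compose with the fragment (u' = 0.442 in the missile frame): u_2 = (0.442 + 0.751) / (1 + 0.442·0.751) = 1.1927/1.3318 = 0.8956.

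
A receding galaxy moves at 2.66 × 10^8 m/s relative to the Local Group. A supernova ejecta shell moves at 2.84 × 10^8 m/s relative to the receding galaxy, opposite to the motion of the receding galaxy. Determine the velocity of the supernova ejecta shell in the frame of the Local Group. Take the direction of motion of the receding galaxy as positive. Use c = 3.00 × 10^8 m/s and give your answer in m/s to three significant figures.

In units of c (dividing by 3.00 × 10^8 m/s): v = 0.887, u' = -0.947.
u = (u' + v)/(1 + u'v/c²):
u = (-0.947 + 0.887) / (1 + (-0.947)·0.887) = -0.0600/0.1606 = -0.3735
(Galilean addition would give -0.060c.)
Converting back: u = -0.3735 × 3.00 × 10^8 m/s.

-1.12 × 10^8 m/s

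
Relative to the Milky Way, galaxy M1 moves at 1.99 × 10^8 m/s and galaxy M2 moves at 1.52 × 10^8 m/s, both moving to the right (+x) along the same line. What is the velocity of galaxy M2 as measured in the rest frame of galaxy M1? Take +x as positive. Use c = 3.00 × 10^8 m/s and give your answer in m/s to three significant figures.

β_A = 0.663, β_B = 0.507 (dividing each by c = 3.00 × 10^8 m/s).
Transform to A's frame with the inverse velocity-addition law: u' = (u − v)/(1 − uv/c²), taking u = β_B and v = β_A.
u' = (0.507 − 0.663) / (1 − (0.663)(0.507)) = -0.1567/0.6639 = -0.2360.
u' = -0.2360 × 3.00 × 10^8 m/s.

-7.08 × 10^7 m/s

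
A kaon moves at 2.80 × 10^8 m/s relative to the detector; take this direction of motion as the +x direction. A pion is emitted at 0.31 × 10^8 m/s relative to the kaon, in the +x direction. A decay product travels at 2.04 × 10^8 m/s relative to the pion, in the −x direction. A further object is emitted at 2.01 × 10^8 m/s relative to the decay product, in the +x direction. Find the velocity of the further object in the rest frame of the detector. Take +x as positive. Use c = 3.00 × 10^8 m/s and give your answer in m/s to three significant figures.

+2.83 × 10^8 m/s

Apply u = (u' + v)/(1 + u'v/c²) successively, working outward toward the detector.
(Dividing each given speed by c = 3.00 × 10^8 m/s to work in units of c.)
Start: velocity of the kaon relative to the detector = 0.9333c.
Compose with the pion (u' = 0.103 in the kaon frame): u_1 = (0.103 + 0.933) / (1 + 0.103·0.933) = 1.0367/1.0964 = 0.9455.
Compose with the decay product (u' = -0.680 in the pion frame): u_2 = (-0.680 + 0.945) / (1 + (-0.680)·0.945) = 0.2655/0.3571 = 0.7435.
Compose with the further object (u' = 0.670 in the decay product frame): u_3 = (0.670 + 0.743) / (1 + 0.670·0.743) = 1.4135/1.4981 = 0.9435.
So u = 0.9435 × 3.00 × 10^8 m/s.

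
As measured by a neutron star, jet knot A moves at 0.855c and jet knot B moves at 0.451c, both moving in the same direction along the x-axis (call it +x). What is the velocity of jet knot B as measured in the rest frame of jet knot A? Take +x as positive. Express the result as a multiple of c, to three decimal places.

β_A = 0.855, β_B = 0.451.
Transform to A's frame with the inverse velocity-addition law: u' = (u − v)/(1 − uv/c²), taking u = β_B and v = β_A.
u' = (0.451 − 0.855) / (1 − (0.855)(0.451)) = -0.4040/0.6144 = -0.6576.

-0.658c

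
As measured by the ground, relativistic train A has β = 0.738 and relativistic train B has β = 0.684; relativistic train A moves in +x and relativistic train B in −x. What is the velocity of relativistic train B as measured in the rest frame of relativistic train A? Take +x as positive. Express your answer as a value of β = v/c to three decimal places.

β = -0.945

β_A = 0.738, β_B = -0.684.
Transform to A's frame with the inverse velocity-addition law: u' = (u − v)/(1 − uv/c²), taking u = β_B and v = β_A.
u' = (-0.684 − 0.738) / (1 − (0.738)(-0.684)) = -1.4220/1.5048 = -0.9450.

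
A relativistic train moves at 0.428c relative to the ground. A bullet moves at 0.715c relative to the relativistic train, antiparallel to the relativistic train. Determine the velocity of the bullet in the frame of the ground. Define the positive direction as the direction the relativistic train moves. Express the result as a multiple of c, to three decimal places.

With v = 0.428 and u' = -0.715 (in units of c),
u = (u' + v)/(1 + u'v/c²):
u = (-0.715 + 0.428) / (1 + (-0.715)·0.428) = -0.2870/0.6940 = -0.4136

-0.414c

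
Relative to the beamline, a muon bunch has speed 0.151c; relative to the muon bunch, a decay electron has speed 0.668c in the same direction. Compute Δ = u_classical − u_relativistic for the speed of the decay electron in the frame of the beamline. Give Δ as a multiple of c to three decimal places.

Galilean: u_cl = 0.668 + 0.151 = 0.8190.
Relativistic: u_rel = (0.668 + 0.151) / (1 + 0.668·0.151) = 0.8190/1.1009 = 0.7440.
Δ = 0.8190 − 0.7440 = 0.0750.

Δ = 0.075c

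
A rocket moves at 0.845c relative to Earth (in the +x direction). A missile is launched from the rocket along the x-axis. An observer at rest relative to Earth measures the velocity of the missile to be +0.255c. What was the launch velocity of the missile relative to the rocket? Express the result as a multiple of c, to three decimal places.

Invert the composition law: u' = (u − v)/(1 − uv/c²).
u' = (0.255 − 0.845) / (1 − (0.255)(0.845)) = -0.5900/0.7845 = -0.7520.

-0.752c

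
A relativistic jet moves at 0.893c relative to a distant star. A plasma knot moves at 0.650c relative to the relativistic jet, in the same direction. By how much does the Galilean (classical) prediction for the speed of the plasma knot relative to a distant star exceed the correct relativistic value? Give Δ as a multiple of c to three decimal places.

Δ = 0.567c

Galilean: u_cl = 0.650 + 0.893 = 1.5430.
Relativistic: u_rel = (0.650 + 0.893) / (1 + 0.650·0.893) = 1.5430/1.5804 = 0.9763.
Δ = 1.5430 − 0.9763 = 0.5667.
(The classical prediction exceeds c; the relativistic result does not.)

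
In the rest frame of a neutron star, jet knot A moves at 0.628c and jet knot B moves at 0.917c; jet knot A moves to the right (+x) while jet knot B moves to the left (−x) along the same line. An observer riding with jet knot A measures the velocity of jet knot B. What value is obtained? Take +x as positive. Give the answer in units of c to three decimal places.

-0.980c

β_A = 0.628, β_B = -0.917.
Transform to A's frame with the inverse velocity-addition law: u' = (u − v)/(1 − uv/c²), taking u = β_B and v = β_A.
u' = (-0.917 − 0.628) / (1 − (0.628)(-0.917)) = -1.5450/1.5759 = -0.9804.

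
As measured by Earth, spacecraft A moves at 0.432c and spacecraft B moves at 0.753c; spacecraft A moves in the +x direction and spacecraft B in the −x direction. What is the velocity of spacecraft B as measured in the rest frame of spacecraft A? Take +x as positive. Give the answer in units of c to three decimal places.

-0.894c

β_A = 0.432, β_B = -0.753.
Transform to A's frame with the inverse velocity-addition law: u' = (u − v)/(1 − uv/c²), taking u = β_B and v = β_A.
u' = (-0.753 − 0.432) / (1 − (0.432)(-0.753)) = -1.1850/1.3253 = -0.8941.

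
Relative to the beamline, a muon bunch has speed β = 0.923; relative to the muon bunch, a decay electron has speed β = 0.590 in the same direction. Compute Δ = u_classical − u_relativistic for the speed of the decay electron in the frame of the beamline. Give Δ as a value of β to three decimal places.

Δ = 0.533

Galilean: u_cl = 0.590 + 0.923 = 1.5130.
Relativistic: u_rel = (0.590 + 0.923) / (1 + 0.590·0.923) = 1.5130/1.5446 = 0.9796.
Δ = 1.5130 − 0.9796 = 0.5334.
(The classical prediction exceeds c; the relativistic result does not.)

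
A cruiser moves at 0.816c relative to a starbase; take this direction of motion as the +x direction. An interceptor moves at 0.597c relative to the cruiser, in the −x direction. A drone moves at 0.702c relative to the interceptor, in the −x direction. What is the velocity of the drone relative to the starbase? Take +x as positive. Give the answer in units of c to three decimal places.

Apply u = (u' + v)/(1 + u'v/c²) successively, working outward toward the starbase.
Start: velocity of the cruiser relative to the starbase = 0.8160c.
Compose with the interceptor (u' = -0.597 in the cruiser frame): u_1 = (-0.597 + 0.816) / (1 + (-0.597)·0.816) = 0.2190/0.5128 = 0.4270.
Compose with the drone (u' = -0.702 in the interceptor frame): u_2 = (-0.702 + 0.427) / (1 + (-0.702)·0.427) = -0.2750/0.7002 = -0.3927.

-0.393c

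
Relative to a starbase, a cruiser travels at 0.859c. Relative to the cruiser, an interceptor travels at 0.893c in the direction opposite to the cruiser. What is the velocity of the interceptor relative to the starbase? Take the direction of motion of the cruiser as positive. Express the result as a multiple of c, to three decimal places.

-0.146c

With v = 0.859 and u' = -0.893 (in units of c),
u = (u' + v)/(1 + u'v/c²):
u = (-0.893 + 0.859) / (1 + (-0.893)·0.859) = -0.0340/0.2329 = -0.1460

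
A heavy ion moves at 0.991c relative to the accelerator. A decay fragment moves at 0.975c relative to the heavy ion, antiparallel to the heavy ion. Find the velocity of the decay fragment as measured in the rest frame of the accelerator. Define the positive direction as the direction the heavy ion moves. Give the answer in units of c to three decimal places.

+0.474c

With v = 0.991 and u' = -0.975 (in units of c),
u = (u' + v)/(1 + u'v/c²):
u = (-0.975 + 0.991) / (1 + (-0.975)·0.991) = 0.0160/0.0338 = 0.4737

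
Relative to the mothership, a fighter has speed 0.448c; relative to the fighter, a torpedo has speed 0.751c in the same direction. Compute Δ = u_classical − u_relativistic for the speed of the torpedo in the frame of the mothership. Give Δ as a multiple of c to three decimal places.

Galilean: u_cl = 0.751 + 0.448 = 1.1990.
Relativistic: u_rel = (0.751 + 0.448) / (1 + 0.751·0.448) = 1.1990/1.3364 = 0.8972.
Δ = 1.1990 − 0.8972 = 0.3018.
(The classical prediction exceeds c; the relativistic result does not.)

Δ = 0.302c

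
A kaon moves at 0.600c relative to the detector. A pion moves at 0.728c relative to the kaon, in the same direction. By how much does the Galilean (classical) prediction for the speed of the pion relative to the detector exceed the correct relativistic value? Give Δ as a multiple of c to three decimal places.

Galilean: u_cl = 0.728 + 0.600 = 1.3280.
Relativistic: u_rel = (0.728 + 0.600) / (1 + 0.728·0.600) = 1.3280/1.4368 = 0.9243.
Δ = 1.3280 − 0.9243 = 0.4037.
(The classical prediction exceeds c; the relativistic result does not.)

Δ = 0.404c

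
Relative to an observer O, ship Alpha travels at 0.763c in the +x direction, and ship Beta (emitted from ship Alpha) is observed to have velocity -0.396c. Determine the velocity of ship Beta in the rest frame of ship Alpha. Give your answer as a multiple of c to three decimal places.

Invert the composition law: u' = (u − v)/(1 − uv/c²).
u' = (-0.396 − 0.763) / (1 − (-0.396)(0.763)) = -1.1590/1.3021 = -0.8901.

-0.890c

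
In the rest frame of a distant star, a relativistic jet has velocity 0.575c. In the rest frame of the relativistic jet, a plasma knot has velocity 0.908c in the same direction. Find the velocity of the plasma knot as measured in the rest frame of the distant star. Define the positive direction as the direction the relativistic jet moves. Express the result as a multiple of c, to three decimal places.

0.974c

With v = 0.575 and u' = 0.908 (in units of c),
u = (u' + v)/(1 + u'v/c²):
u = (0.908 + 0.575) / (1 + 0.908·0.575) = 1.4830/1.5221 = 0.9743
(Galilean addition would give +1.483c, exceeding c.)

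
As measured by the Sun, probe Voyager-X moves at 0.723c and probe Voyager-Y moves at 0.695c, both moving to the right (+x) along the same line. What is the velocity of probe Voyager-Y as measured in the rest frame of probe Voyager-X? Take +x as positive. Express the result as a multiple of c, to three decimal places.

-0.056c

β_A = 0.723, β_B = 0.695.
Transform to A's frame with the inverse velocity-addition law: u' = (u − v)/(1 − uv/c²), taking u = β_B and v = β_A.
u' = (0.695 − 0.723) / (1 − (0.723)(0.695)) = -0.0280/0.4975 = -0.0563.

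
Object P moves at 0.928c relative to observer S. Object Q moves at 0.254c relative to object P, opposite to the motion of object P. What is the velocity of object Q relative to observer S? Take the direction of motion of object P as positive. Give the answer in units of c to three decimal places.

With v = 0.928 and u' = -0.254 (in units of c),
u = (u' + v)/(1 + u'v/c²):
u = (-0.254 + 0.928) / (1 + (-0.254)·0.928) = 0.6740/0.7643 = 0.8819

+0.882c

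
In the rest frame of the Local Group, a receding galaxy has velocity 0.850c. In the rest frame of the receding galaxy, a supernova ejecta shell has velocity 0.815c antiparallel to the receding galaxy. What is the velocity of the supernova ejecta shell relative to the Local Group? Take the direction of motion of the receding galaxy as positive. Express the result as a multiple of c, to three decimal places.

+0.114c

With v = 0.850 and u' = -0.815 (in units of c),
u = (u' + v)/(1 + u'v/c²):
u = (-0.815 + 0.850) / (1 + (-0.815)·0.850) = 0.0350/0.3073 = 0.1139
(Galilean addition would give +0.035c.)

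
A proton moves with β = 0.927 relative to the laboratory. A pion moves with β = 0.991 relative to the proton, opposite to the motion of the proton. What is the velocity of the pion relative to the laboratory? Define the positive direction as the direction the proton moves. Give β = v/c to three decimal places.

β = -0.787

With v = 0.927 and u' = -0.991 (in units of c),
u = (u' + v)/(1 + u'v/c²):
u = (-0.991 + 0.927) / (1 + (-0.991)·0.927) = -0.0640/0.0813 = -0.7868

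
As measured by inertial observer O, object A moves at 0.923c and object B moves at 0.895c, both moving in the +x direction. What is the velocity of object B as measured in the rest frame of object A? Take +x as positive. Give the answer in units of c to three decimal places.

β_A = 0.923, β_B = 0.895.
Transform to A's frame with the inverse velocity-addition law: u' = (u − v)/(1 − uv/c²), taking u = β_B and v = β_A.
u' = (0.895 − 0.923) / (1 − (0.923)(0.895)) = -0.0280/0.1739 = -0.1610.

-0.161c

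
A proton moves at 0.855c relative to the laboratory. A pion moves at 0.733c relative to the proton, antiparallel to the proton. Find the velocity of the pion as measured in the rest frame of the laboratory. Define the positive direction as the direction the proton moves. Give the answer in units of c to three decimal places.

With v = 0.855 and u' = -0.733 (in units of c),
u = (u' + v)/(1 + u'v/c²):
u = (-0.733 + 0.855) / (1 + (-0.733)·0.855) = 0.1220/0.3733 = 0.3268

+0.327c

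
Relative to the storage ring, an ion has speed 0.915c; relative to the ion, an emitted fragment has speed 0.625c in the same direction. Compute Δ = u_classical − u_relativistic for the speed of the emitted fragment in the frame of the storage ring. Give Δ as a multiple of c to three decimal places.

Δ = 0.560c

Galilean: u_cl = 0.625 + 0.915 = 1.5400.
Relativistic: u_rel = (0.625 + 0.915) / (1 + 0.625·0.915) = 1.5400/1.5719 = 0.9797.
Δ = 1.5400 − 0.9797 = 0.5603.
(The classical prediction exceeds c; the relativistic result does not.)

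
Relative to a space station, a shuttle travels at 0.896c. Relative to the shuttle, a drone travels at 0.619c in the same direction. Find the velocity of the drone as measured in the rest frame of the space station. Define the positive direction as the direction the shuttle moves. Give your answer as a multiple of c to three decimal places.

0.975c

With v = 0.896 and u' = 0.619 (in units of c),
u = (u' + v)/(1 + u'v/c²):
u = (0.619 + 0.896) / (1 + 0.619·0.896) = 1.5150/1.5546 = 0.9745
(Galilean addition would give +1.515c, exceeding c.)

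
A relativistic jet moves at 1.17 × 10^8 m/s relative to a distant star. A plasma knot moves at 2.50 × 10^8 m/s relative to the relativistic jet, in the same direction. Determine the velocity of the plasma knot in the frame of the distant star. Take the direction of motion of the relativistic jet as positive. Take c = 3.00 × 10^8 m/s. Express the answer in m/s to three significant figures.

In units of c (dividing by 3.00 × 10^8 m/s): v = 0.390, u' = 0.833.
u = (u' + v)/(1 + u'v/c²):
u = (0.833 + 0.390) / (1 + 0.833·0.390) = 1.2233/1.3250 = 0.9233
Converting back: u = 0.9233 × 3.00 × 10^8 m/s.

2.77 × 10^8 m/s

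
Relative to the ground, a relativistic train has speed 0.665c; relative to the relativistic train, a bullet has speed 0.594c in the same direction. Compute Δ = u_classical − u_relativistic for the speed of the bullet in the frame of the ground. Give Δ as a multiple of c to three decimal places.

Galilean: u_cl = 0.594 + 0.665 = 1.2590.
Relativistic: u_rel = (0.594 + 0.665) / (1 + 0.594·0.665) = 1.2590/1.3950 = 0.9025.
Δ = 1.2590 − 0.9025 = 0.3565.
(The classical prediction exceeds c; the relativistic result does not.)

Δ = 0.356c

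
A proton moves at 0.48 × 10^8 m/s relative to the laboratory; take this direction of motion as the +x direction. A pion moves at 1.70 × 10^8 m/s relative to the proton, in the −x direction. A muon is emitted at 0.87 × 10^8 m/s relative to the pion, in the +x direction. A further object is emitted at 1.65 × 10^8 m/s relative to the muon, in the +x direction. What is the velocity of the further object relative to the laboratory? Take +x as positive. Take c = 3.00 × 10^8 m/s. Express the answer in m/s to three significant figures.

Apply u = (u' + v)/(1 + u'v/c²) successively, working outward toward the laboratory.
(Dividing each given speed by c = 3.00 × 10^8 m/s to work in units of c.)
Start: velocity of the proton relative to the laboratory = 0.1600c.
Compose with the pion (u' = -0.567 in the proton frame): u_1 = (-0.567 + 0.160) / (1 + (-0.567)·0.160) = -0.4067/0.9093 = -0.4472.
Compose with the muon (u' = 0.290 in the pion frame): u_2 = (0.290 + (-0.447)) / (1 + 0.290·(-0.447)) = -0.1572/0.8703 = -0.1806.
Compose with the further object (u' = 0.550 in the muon frame): u_3 = (0.550 + (-0.181)) / (1 + 0.550·(-0.181)) = 0.3694/0.9006 = 0.4101.
So u = 0.4101 × 3.00 × 10^8 m/s.

+1.23 × 10^8 m/s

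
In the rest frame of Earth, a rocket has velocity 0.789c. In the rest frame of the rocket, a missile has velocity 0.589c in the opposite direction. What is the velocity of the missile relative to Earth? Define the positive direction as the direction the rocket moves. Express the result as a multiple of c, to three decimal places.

+0.374c

With v = 0.789 and u' = -0.589 (in units of c),
u = (u' + v)/(1 + u'v/c²):
u = (-0.589 + 0.789) / (1 + (-0.589)·0.789) = 0.2000/0.5353 = 0.3736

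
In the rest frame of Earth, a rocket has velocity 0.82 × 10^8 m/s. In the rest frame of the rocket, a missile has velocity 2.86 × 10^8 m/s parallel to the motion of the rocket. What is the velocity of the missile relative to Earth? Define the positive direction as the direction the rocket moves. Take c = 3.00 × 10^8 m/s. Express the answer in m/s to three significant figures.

2.92 × 10^8 m/s

In units of c (dividing by 3.00 × 10^8 m/s): v = 0.273, u' = 0.953.
u = (u' + v)/(1 + u'v/c²):
u = (0.953 + 0.273) / (1 + 0.953·0.273) = 1.2267/1.2606 = 0.9731
(Galilean addition would give +1.227c, exceeding c.)
Converting back: u = 0.9731 × 3.00 × 10^8 m/s.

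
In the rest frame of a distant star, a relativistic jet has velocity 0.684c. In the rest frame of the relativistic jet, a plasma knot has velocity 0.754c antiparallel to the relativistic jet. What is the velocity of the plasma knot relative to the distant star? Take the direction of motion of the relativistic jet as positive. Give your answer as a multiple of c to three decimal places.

-0.145c

With v = 0.684 and u' = -0.754 (in units of c),
u = (u' + v)/(1 + u'v/c²):
u = (-0.754 + 0.684) / (1 + (-0.754)·0.684) = -0.0700/0.4843 = -0.1445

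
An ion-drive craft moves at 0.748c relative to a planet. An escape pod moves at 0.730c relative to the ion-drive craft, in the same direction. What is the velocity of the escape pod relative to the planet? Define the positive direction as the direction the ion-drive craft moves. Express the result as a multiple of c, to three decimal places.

0.956c

With v = 0.748 and u' = 0.730 (in units of c),
u = (u' + v)/(1 + u'v/c²):
u = (0.730 + 0.748) / (1 + 0.730·0.748) = 1.4780/1.5460 = 0.9560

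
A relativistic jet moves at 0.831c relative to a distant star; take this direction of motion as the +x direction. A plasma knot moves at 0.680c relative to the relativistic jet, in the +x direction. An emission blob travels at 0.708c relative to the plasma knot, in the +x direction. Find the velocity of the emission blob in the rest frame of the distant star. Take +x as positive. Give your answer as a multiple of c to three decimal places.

0.994c

Apply u = (u' + v)/(1 + u'v/c²) successively, working outward toward the distant star.
Start: velocity of the relativistic jet relative to the distant star = 0.8310c.
Compose with the plasma knot (u' = 0.680 in the relativistic jet frame): u_1 = (0.680 + 0.831) / (1 + 0.680·0.831) = 1.5110/1.5651 = 0.9654.
Compose with the emission blob (u' = 0.708 in the plasma knot frame): u_2 = (0.708 + 0.965) / (1 + 0.708·0.965) = 1.6734/1.6835 = 0.9940.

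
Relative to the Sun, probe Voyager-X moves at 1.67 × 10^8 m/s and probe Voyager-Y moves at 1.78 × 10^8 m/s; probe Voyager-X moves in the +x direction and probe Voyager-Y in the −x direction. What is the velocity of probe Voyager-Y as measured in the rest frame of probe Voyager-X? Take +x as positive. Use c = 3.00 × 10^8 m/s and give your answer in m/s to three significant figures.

β_A = 0.557, β_B = -0.593 (dividing each by c = 3.00 × 10^8 m/s).
Transform to A's frame with the inverse velocity-addition law: u' = (u − v)/(1 − uv/c²), taking u = β_B and v = β_A.
u' = (-0.593 − 0.557) / (1 − (0.557)(-0.593)) = -1.1500/1.3303 = -0.8645.
u' = -0.8645 × 3.00 × 10^8 m/s.

-2.59 × 10^8 m/s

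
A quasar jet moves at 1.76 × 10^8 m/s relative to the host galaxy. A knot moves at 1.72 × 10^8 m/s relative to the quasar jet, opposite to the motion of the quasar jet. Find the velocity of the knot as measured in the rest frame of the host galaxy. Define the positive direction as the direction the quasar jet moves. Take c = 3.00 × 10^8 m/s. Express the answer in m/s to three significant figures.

+6.03 × 10^6 m/s

In units of c (dividing by 3.00 × 10^8 m/s): v = 0.587, u' = -0.573.
u = (u' + v)/(1 + u'v/c²):
u = (-0.573 + 0.587) / (1 + (-0.573)·0.587) = 0.0133/0.6636 = 0.0201
(Galilean addition would give +0.013c.)
Converting back: u = 0.0201 × 3.00 × 10^8 m/s.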